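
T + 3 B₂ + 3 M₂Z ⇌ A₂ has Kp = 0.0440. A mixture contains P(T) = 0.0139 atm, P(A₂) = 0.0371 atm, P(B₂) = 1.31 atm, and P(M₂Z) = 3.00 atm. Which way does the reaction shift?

no net change (already at equilibrium)

Qp = P(A₂) / (P(T)·P(B₂)³·P(M₂Z)³) = (0.0371) / ((0.0139)·(1.31)³·(3.00)³) = 0.0440
Qp = 0.0440 = Kp, so the system is already at equilibrium.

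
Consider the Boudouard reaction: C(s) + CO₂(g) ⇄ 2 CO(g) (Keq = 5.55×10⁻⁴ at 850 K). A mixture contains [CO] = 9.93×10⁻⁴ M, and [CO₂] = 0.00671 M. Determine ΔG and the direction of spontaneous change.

(C is a pure solid — omitted from Q.)
Q = [CO]² / [CO₂] = (9.93×10⁻⁴)² / (0.00671) = 1.47×10⁻⁴
ΔG = RT ln(Q/Keq) = (8.314 J mol⁻¹ K⁻¹)(850 K) × ln(1.47×10⁻⁴/5.55×10⁻⁴)
   = (7.067 kJ/mol)(-1.329) = -9.39 kJ/mol
ΔG < 0, so the forward reaction is spontaneous (proceeds forward).

ΔG = -9.39 kJ/mol; the forward reaction is spontaneous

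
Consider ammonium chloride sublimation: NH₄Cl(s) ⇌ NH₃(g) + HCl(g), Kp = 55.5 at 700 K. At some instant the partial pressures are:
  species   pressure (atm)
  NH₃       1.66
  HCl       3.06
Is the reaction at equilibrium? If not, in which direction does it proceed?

toward products

(NH₄Cl is a pure solid — omitted from Qp.)
Qp = P(NH₃)·P(HCl) = (1.66)·(3.06) = 5.08
Qp = 5.08 < Kp = 55.5, so the forward reaction proceeds.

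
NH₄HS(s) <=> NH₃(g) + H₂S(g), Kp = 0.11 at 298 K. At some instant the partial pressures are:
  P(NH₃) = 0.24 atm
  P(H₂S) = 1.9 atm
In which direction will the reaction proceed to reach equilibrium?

(NH₄HS is a pure solid — omitted from Qp.)
Qp = P(NH₃)·P(H₂S) = (0.24)·(1.9) = 0.46
Qp = 0.46 > Kp = 0.11, so the reverse reaction proceeds.

reverse (toward reactants)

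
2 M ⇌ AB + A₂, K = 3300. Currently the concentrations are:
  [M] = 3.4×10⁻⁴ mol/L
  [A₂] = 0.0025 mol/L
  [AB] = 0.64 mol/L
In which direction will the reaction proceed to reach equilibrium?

Q = [AB]·[A₂] / [M]² = (0.64)·(0.0025) / (3.4×10⁻⁴)² = 14000
Q = 14000 > K = 3300, so the reverse reaction proceeds.

reverse (toward reactants)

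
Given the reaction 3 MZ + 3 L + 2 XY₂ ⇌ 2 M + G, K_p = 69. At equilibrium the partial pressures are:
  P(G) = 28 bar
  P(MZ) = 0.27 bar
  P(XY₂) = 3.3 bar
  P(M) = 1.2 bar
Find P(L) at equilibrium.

P(L) = 1.4 bar

At equilibrium, K_p = P(M)²·P(G) / (P(MZ)³·P(L)³·P(XY₂)²) = 69.
(1.2)²·(28) / ((0.27)³·(P(L))³·(3.3)²) = 69
P(L)³ = 2.73 ⇒ P(L) = 1.4 bar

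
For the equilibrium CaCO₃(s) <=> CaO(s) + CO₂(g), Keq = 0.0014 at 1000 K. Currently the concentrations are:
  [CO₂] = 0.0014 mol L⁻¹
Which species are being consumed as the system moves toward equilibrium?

(CaCO₃, CaO are pure solids — omitted from Q.)
Q = [CO₂] = 0.0014
Q = 0.0014 = Keq; the system is at equilibrium.

none (at equilibrium)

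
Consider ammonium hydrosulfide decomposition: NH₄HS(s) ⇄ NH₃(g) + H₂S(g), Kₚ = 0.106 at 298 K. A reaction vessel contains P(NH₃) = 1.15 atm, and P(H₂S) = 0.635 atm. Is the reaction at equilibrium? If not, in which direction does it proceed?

(NH₄HS is a pure solid — omitted from Qₚ.)
Qₚ = P(NH₃)·P(H₂S) = (1.15)·(0.635) = 0.730
Qₚ = 0.730 > Kₚ = 0.106, so the reverse reaction proceeds.

reverse (toward reactants)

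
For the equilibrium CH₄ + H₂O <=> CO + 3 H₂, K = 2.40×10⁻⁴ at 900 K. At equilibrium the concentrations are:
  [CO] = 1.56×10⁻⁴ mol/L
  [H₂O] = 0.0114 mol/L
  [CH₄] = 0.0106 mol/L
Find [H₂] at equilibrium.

At equilibrium, K = [CO]·[H₂]³ / ([CH₄]·[H₂O]) = 2.40×10⁻⁴.
(1.56×10⁻⁴)·([H₂])³ / ((0.0106)·(0.0114)) = 2.40×10⁻⁴
[H₂]³ = 1.86×10⁻⁴ ⇒ [H₂] = 0.0571 mol/L

[H₂] = 0.0571 mol/L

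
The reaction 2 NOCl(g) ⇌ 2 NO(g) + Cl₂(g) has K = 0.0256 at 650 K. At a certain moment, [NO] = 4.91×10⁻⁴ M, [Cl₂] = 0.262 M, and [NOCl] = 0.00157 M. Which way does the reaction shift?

at equilibrium

Q = [NO]²·[Cl₂] / [NOCl]² = (4.91×10⁻⁴)²·(0.262) / (0.00157)² = 0.0256
Q = 0.0256 = K, so the system is already at equilibrium.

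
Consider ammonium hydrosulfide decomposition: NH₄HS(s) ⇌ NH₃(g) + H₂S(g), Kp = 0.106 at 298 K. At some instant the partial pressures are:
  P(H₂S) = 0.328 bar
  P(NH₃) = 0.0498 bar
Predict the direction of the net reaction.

in the forward direction

(NH₄HS is a pure solid — omitted from Qp.)
Qp = P(NH₃)·P(H₂S) = (0.0498)·(0.328) = 0.0163
Qp = 0.0163 < Kp = 0.106, so the forward reaction proceeds.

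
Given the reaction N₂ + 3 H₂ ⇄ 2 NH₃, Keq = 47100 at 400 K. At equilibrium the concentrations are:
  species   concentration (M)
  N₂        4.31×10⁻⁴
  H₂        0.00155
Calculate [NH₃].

At equilibrium, Keq = [NH₃]² / ([N₂]·[H₂]³) = 47100.
([NH₃])² / ((4.31×10⁻⁴)·(0.00155)³) = 47100
[NH₃]² = 7.56×10⁻⁸ ⇒ [NH₃] = 2.75×10⁻⁴ M

[NH₃] = 2.75×10⁻⁴ M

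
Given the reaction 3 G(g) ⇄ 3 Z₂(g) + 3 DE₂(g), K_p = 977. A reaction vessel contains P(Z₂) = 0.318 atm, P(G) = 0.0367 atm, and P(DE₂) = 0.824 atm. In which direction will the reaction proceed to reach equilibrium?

to the right

Q_p = P(Z₂)³·P(DE₂)³ / P(G)³ = (0.318)³·(0.824)³ / (0.0367)³ = 364
Q_p = 364 < K_p = 977, so the forward reaction proceeds.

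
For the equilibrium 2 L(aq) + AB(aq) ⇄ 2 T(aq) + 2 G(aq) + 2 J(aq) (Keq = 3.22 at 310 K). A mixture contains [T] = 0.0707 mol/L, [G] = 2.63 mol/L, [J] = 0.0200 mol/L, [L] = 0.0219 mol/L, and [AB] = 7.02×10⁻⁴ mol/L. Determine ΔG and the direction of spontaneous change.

Q = [T]²·[G]²·[J]² / ([L]²·[AB]) = (0.0707)²·(2.63)²·(0.0200)² / ((0.0219)²·(7.02×10⁻⁴)) = 41.1
ΔG = RT ln(Q/Keq) = (8.314 J mol⁻¹ K⁻¹)(310 K) × ln(41.1/3.22)
   = (2.577 kJ/mol)(2.547) = 6.56 kJ/mol
ΔG > 0, so the forward reaction is non-spontaneous (proceeds in reverse).

ΔG = 6.56 kJ/mol; the forward reaction is non-spontaneous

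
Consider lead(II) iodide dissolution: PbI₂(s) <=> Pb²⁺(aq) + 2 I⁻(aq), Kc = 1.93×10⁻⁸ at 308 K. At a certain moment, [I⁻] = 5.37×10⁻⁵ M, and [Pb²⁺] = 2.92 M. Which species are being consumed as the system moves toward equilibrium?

PbI₂ (reactants)

(PbI₂ is a pure solid — omitted from Qc.)
Qc = [Pb²⁺]·[I⁻]² = (2.92)·(5.37×10⁻⁵)² = 8.42×10⁻⁹
Qc = 8.42×10⁻⁹ < Kc = 1.93×10⁻⁸: net forward reaction.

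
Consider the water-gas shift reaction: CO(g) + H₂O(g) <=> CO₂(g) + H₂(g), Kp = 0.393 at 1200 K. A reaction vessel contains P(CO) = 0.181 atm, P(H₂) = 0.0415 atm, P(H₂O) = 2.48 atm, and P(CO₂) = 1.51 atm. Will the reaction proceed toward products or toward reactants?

Qp = P(CO₂)·P(H₂) / (P(CO)·P(H₂O)) = (1.51)·(0.0415) / ((0.181)·(2.48)) = 0.140
Qp = 0.140 < Kp = 0.393, so the forward reaction proceeds.

toward products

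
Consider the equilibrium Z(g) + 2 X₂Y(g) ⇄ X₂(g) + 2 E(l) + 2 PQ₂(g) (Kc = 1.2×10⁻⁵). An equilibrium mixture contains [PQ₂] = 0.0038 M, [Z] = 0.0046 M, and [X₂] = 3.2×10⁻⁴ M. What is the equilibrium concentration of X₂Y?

(E is a pure liquid — omitted from Kc.)
At equilibrium, Kc = [X₂]·[PQ₂]² / ([Z]·[X₂Y]²) = 1.2×10⁻⁵.
(3.2×10⁻⁴)·(0.0038)² / ((0.0046)·([X₂Y])²) = 1.2×10⁻⁵
[X₂Y]² = 0.0837 ⇒ [X₂Y] = 0.29 M

[X₂Y] = 0.29 M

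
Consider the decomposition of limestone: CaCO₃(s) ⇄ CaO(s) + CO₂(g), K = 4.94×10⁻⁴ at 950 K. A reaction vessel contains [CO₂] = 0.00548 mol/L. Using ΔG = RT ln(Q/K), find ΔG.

(CaCO₃, CaO are pure solids — omitted from Q.)
Q = [CO₂] = 0.00548
ΔG = RT ln(Q/K) = (8.314 J mol⁻¹ K⁻¹)(950 K) × ln(0.00548/4.94×10⁻⁴)
   = (7.898 kJ/mol)(2.406) = 19.0 kJ/mol
ΔG > 0, so the forward reaction is non-spontaneous (proceeds in reverse).

ΔG = 19.0 kJ/mol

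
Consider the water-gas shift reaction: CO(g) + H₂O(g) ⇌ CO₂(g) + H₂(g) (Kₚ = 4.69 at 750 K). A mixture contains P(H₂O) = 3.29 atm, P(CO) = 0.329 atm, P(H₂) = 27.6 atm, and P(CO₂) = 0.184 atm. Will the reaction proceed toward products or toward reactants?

Qₚ = P(CO₂)·P(H₂) / (P(CO)·P(H₂O)) = (0.184)·(27.6) / ((0.329)·(3.29)) = 4.69
Qₚ = 4.69 = Kₚ, so the system is already at equilibrium.

neither direction; the system is at equilibrium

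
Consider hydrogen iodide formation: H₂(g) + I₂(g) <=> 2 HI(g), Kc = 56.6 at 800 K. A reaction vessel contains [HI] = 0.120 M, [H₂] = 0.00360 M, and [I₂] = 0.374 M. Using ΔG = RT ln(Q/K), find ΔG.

Qc = [HI]² / ([H₂]·[I₂]) = (0.120)² / ((0.00360)·(0.374)) = 10.7
ΔG = RT ln(Qc/Kc) = (8.314 J mol⁻¹ K⁻¹)(800 K) × ln(10.7/56.6)
   = (6.651 kJ/mol)(-1.666) = -11.1 kJ/mol
ΔG < 0, so the forward reaction is spontaneous (proceeds forward).

ΔG = -11.1 kJ/mol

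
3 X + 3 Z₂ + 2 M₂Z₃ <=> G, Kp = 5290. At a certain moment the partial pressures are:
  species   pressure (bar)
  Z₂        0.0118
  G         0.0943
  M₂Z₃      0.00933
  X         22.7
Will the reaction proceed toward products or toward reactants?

reverse (toward reactants)

Qp = P(G) / (P(X)³·P(Z₂)³·P(M₂Z₃)²) = (0.0943) / ((22.7)³·(0.0118)³·(0.00933)²) = 56400
Qp = 56400 > Kp = 5290, so the reverse reaction proceeds.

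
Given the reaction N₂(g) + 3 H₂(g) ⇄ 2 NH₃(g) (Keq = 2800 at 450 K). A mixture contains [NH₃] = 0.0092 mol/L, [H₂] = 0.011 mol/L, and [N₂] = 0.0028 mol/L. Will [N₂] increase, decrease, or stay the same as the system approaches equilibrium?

increase

Q = [NH₃]² / ([N₂]·[H₂]³) = (0.0092)² / ((0.0028)·(0.011)³) = 23000
Q = 23000 > Keq = 2800: net reverse reaction.
N₂ is a reactant, so it increases.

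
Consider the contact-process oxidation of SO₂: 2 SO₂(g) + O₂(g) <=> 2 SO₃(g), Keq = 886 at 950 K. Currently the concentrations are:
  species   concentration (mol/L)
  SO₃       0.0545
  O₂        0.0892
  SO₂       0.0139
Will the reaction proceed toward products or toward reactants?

toward products

Q = [SO₃]² / ([SO₂]²·[O₂]) = (0.0545)² / ((0.0139)²·(0.0892)) = 172
Q = 172 < Keq = 886, so the forward reaction proceeds.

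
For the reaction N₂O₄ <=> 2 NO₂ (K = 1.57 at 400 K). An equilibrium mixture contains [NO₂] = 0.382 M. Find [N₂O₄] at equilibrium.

[N₂O₄] = 0.0929 M

At equilibrium, K = [NO₂]² / [N₂O₄] = 1.57.
(0.382)² / ([N₂O₄]) = 1.57
[N₂O₄] = 0.0929 M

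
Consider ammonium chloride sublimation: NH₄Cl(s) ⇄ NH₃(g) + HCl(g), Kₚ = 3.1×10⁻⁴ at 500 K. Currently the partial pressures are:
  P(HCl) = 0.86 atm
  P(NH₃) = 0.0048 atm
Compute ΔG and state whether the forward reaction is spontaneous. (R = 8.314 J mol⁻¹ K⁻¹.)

(NH₄Cl is a pure solid — omitted from Qₚ.)
Qₚ = P(NH₃)·P(HCl) = (0.0048)·(0.86) = 0.00413
ΔG = RT ln(Qₚ/Kₚ) = (8.314 J mol⁻¹ K⁻¹)(500 K) × ln(0.00413/3.1×10⁻⁴)
   = (4.157 kJ/mol)(2.589) = 10.8 kJ/mol
ΔG > 0, so the forward reaction is non-spontaneous (proceeds in reverse).

ΔG = 10.8 kJ/mol; the forward reaction is non-spontaneous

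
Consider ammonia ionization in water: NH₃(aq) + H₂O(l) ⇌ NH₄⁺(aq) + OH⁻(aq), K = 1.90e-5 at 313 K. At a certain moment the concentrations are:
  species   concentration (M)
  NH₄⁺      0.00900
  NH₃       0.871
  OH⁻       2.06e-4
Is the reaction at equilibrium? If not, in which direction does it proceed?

(H₂O is a pure liquid — omitted from Q.)
Q = [NH₄⁺]·[OH⁻] / [NH₃] = (0.00900)·(2.06e-4) / (0.871) = 2.13e-6
Q = 2.13e-6 < K = 1.90e-5, so the forward reaction proceeds.

forward (toward products)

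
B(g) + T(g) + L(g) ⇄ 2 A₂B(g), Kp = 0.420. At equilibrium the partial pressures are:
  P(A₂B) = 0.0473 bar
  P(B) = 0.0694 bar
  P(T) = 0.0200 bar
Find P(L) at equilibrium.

P(L) = 3.84 bar

At equilibrium, Kp = P(A₂B)² / (P(B)·P(T)·P(L)) = 0.420.
(0.0473)² / ((0.0694)·(0.0200)·(P(L))) = 0.420
P(L) = 3.84 bar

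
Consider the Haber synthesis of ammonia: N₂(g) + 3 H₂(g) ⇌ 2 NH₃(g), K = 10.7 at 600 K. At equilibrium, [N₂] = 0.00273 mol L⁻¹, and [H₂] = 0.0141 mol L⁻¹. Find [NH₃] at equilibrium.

At equilibrium, K = [NH₃]² / ([N₂]·[H₂]³) = 10.7.
([NH₃])² / ((0.00273)·(0.0141)³) = 10.7
[NH₃]² = 8.19e-8 ⇒ [NH₃] = 2.86e-4 mol L⁻¹

[NH₃] = 2.86e-4 mol L⁻¹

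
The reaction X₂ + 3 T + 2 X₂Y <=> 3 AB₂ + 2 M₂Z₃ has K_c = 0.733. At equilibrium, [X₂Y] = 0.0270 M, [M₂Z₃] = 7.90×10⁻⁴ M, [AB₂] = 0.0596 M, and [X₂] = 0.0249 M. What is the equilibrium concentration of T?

[T] = 0.0215 M

At equilibrium, K_c = [AB₂]³·[M₂Z₃]² / ([X₂]·[T]³·[X₂Y]²) = 0.733.
(0.0596)³·(7.90×10⁻⁴)² / ((0.0249)·([T])³·(0.0270)²) = 0.733
[T]³ = 9.93×10⁻⁶ ⇒ [T] = 0.0215 M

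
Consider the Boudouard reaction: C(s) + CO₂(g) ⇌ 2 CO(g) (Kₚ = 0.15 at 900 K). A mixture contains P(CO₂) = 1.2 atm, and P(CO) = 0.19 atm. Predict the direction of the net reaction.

(C is a pure solid — omitted from Qₚ.)
Qₚ = P(CO)² / P(CO₂) = (0.19)² / (1.2) = 0.030
Qₚ = 0.030 < Kₚ = 0.15, so the forward reaction proceeds.

forward (toward products)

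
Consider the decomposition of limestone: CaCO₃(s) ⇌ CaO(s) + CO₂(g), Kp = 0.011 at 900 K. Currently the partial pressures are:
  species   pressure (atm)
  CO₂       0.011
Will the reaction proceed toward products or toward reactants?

(CaCO₃, CaO are pure solids — omitted from Qp.)
Qp = P(CO₂) = 0.011
Qp = 0.011 = Kp, so the system is already at equilibrium.

at equilibrium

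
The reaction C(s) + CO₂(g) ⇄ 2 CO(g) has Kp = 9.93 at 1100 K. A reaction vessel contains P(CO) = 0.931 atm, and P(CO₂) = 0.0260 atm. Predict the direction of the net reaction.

(C is a pure solid — omitted from Qp.)
Qp = P(CO)² / P(CO₂) = (0.931)² / (0.0260) = 33.3
Qp = 33.3 > Kp = 9.93, so the reverse reaction proceeds.

in the reverse direction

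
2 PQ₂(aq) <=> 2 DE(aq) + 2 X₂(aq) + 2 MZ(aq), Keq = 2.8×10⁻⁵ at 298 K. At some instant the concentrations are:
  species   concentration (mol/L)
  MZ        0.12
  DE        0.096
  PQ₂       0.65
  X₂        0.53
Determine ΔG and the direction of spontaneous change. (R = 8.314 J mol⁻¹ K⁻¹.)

ΔG = 2.84 kJ/mol; the forward reaction is non-spontaneous

Q = [DE]²·[X₂]²·[MZ]² / [PQ₂]² = (0.096)²·(0.53)²·(0.12)² / (0.65)² = 8.82×10⁻⁵
ΔG = RT ln(Q/Keq) = (8.314 J mol⁻¹ K⁻¹)(298 K) × ln(8.82×10⁻⁵/2.8×10⁻⁵)
   = (2.478 kJ/mol)(1.147) = 2.84 kJ/mol
ΔG > 0, so the forward reaction is non-spontaneous (proceeds in reverse).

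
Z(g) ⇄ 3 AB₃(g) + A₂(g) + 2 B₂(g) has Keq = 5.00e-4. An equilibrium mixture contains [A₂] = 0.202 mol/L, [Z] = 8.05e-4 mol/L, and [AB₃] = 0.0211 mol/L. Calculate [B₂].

[B₂] = 0.461 mol/L

At equilibrium, Keq = [AB₃]³·[A₂]·[B₂]² / [Z] = 5.00e-4.
(0.0211)³·(0.202)·([B₂])² / (8.05e-4) = 5.00e-4
[B₂]² = 0.212 ⇒ [B₂] = 0.461 mol/L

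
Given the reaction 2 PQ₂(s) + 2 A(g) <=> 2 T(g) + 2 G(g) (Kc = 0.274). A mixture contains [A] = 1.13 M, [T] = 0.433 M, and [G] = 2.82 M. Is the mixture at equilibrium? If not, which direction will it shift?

(PQ₂ is a pure solid — omitted from Qc.)
Qc = [T]²·[G]² / [A]² = (0.433)²·(2.82)² / (1.13)² = 1.17
Qc = 1.17 > Kc = 0.274: net reverse reaction.

no; Q > K, reaction proceeds in reverse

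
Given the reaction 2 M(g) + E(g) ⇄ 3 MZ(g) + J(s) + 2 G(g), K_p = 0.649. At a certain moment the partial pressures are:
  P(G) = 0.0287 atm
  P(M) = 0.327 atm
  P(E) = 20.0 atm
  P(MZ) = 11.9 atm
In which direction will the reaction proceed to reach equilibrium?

neither direction; the system is at equilibrium

(J is a pure solid — omitted from Q_p.)
Q_p = P(MZ)³·P(G)² / (P(M)²·P(E)) = (11.9)³·(0.0287)² / ((0.327)²·(20.0)) = 0.649
Q_p = 0.649 = K_p, so the system is already at equilibrium.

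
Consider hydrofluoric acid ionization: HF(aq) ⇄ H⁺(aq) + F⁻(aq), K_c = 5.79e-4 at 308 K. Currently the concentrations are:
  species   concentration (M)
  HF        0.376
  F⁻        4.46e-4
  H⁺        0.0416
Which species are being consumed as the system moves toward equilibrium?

HF (reactants)

Q_c = [H⁺]·[F⁻] / [HF] = (0.0416)·(4.46e-4) / (0.376) = 4.93e-5
Q_c = 4.93e-5 < K_c = 5.79e-4: net forward reaction.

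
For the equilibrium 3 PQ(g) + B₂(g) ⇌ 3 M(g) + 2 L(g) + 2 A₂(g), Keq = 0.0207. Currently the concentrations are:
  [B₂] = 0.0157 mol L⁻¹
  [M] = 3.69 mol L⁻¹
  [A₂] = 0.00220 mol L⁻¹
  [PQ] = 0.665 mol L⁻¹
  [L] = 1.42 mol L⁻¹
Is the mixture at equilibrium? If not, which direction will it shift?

no; Q > K, reaction proceeds in reverse

Q = [M]³·[L]²·[A₂]² / ([PQ]³·[B₂]) = (3.69)³·(1.42)²·(0.00220)² / ((0.665)³·(0.0157)) = 0.106
Q = 0.106 > Keq = 0.0207: net reverse reaction.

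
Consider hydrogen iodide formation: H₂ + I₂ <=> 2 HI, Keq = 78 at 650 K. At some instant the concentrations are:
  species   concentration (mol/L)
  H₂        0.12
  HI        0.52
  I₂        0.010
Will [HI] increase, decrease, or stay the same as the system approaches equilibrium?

decrease

Q = [HI]² / ([H₂]·[I₂]) = (0.52)² / ((0.12)·(0.010)) = 230
Q = 230 > Keq = 78: net reverse reaction.
HI is a product, so it decreases.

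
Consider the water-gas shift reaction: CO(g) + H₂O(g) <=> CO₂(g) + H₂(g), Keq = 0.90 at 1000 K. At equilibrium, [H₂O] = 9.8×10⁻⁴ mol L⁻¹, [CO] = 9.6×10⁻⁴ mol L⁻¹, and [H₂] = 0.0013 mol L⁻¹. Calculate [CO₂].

[CO₂] = 6.5×10⁻⁴ mol L⁻¹

At equilibrium, Keq = [CO₂]·[H₂] / ([CO]·[H₂O]) = 0.90.
([CO₂])·(0.0013) / ((9.6×10⁻⁴)·(9.8×10⁻⁴)) = 0.90
[CO₂] = 6.51×10⁻⁴ = 6.5×10⁻⁴ mol L⁻¹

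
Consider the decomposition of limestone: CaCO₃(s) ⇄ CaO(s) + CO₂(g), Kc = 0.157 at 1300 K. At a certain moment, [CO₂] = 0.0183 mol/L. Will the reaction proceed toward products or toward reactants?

(CaCO₃, CaO are pure solids — omitted from Qc.)
Qc = [CO₂] = 0.0183
Qc = 0.0183 < Kc = 0.157, so the forward reaction proceeds.

forward (toward products)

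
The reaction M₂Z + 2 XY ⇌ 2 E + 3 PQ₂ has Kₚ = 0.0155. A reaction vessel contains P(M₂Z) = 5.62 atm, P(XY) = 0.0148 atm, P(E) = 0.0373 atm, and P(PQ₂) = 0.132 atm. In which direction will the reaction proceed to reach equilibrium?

Qₚ = P(E)²·P(PQ₂)³ / (P(M₂Z)·P(XY)²) = (0.0373)²·(0.132)³ / ((5.62)·(0.0148)²) = 0.00260
Qₚ = 0.00260 < Kₚ = 0.0155, so the forward reaction proceeds.

forward (toward products)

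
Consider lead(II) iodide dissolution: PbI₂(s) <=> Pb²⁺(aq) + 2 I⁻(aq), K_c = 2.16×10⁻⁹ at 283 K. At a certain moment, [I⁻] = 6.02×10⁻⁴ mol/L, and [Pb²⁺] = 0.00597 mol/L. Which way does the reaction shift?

(PbI₂ is a pure solid — omitted from Q_c.)
Q_c = [Pb²⁺]·[I⁻]² = (0.00597)·(6.02×10⁻⁴)² = 2.16×10⁻⁹
Q_c = 2.16×10⁻⁹ = K_c, so the system is already at equilibrium.

neither direction; the system is at equilibrium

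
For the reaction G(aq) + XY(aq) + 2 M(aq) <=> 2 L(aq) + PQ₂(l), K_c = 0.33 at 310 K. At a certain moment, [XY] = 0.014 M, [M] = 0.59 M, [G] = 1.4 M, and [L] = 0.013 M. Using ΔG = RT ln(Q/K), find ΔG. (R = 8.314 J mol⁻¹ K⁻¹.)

ΔG = -6.67 kJ/mol

(PQ₂ is a pure liquid — omitted from Q_c.)
Q_c = [L]² / ([G]·[XY]·[M]²) = (0.013)² / ((1.4)·(0.014)·(0.59)²) = 0.0248
ΔG = RT ln(Q_c/K_c) = (8.314 J mol⁻¹ K⁻¹)(310 K) × ln(0.0248/0.33)
   = (2.577 kJ/mol)(-2.588) = -6.67 kJ/mol
ΔG < 0, so the forward reaction is spontaneous (proceeds forward).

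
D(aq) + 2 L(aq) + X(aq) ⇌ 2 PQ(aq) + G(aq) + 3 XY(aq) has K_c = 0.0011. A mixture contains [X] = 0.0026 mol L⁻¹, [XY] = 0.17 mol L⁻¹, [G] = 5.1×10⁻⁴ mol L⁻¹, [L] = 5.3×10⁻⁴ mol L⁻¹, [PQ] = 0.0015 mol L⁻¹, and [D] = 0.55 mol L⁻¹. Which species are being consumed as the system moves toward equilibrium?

PQ, G, XY (products)

Q_c = [PQ]²·[G]·[XY]³ / ([D]·[L]²·[X]) = (0.0015)²·(5.1×10⁻⁴)·(0.17)³ / ((0.55)·(5.3×10⁻⁴)²·(0.0026)) = 0.014
Q_c = 0.014 > K_c = 0.0011: net reverse reaction.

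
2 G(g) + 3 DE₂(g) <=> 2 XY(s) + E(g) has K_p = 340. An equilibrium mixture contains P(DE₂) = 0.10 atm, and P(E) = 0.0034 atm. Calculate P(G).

P(G) = 0.10 atm

(XY is a pure solid — omitted from K_p.)
At equilibrium, K_p = P(E) / (P(G)²·P(DE₂)³) = 340.
(0.0034) / ((P(G))²·(0.10)³) = 340
P(G)² = 0.0100 ⇒ P(G) = 0.10 atm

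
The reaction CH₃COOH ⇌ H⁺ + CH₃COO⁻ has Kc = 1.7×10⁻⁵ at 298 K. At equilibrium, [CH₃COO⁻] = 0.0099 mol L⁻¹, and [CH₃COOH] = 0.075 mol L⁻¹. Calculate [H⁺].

[H⁺] = 1.3×10⁻⁴ mol L⁻¹

At equilibrium, Kc = [H⁺]·[CH₃COO⁻] / [CH₃COOH] = 1.7×10⁻⁵.
([H⁺])·(0.0099) / (0.075) = 1.7×10⁻⁵
[H⁺] = 1.29×10⁻⁴ = 1.3×10⁻⁴ mol L⁻¹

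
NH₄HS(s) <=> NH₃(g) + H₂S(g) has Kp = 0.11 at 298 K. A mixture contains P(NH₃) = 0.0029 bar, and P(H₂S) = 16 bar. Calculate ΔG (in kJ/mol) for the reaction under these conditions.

(NH₄HS is a pure solid — omitted from Qp.)
Qp = P(NH₃)·P(H₂S) = (0.0029)·(16) = 0.0464
ΔG = RT ln(Qp/Kp) = (8.314 J mol⁻¹ K⁻¹)(298 K) × ln(0.0464/0.11)
   = (2.478 kJ/mol)(-0.8632) = -2.14 kJ/mol
ΔG < 0, so the forward reaction is spontaneous (proceeds forward).

ΔG = -2.14 kJ/mol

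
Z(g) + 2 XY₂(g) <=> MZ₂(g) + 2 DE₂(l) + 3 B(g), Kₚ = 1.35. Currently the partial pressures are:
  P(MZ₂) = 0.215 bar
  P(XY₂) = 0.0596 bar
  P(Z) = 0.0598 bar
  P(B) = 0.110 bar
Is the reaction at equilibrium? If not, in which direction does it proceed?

(DE₂ is a pure liquid — omitted from Qₚ.)
Qₚ = P(MZ₂)·P(B)³ / (P(Z)·P(XY₂)²) = (0.215)·(0.110)³ / ((0.0598)·(0.0596)²) = 1.35
Qₚ = 1.35 = Kₚ, so the system is already at equilibrium.

no net change (already at equilibrium)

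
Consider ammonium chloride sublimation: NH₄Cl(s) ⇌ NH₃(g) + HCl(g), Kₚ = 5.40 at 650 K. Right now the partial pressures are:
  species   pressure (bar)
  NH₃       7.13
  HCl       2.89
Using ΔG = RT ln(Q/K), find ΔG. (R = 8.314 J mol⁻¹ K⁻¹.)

(NH₄Cl is a pure solid — omitted from Qₚ.)
Qₚ = P(NH₃)·P(HCl) = (7.13)·(2.89) = 20.6
ΔG = RT ln(Qₚ/Kₚ) = (8.314 J mol⁻¹ K⁻¹)(650 K) × ln(20.6/5.40)
   = (5.404 kJ/mol)(1.339) = 7.24 kJ/mol
ΔG > 0, so the forward reaction is non-spontaneous (proceeds in reverse).

ΔG = 7.24 kJ/mol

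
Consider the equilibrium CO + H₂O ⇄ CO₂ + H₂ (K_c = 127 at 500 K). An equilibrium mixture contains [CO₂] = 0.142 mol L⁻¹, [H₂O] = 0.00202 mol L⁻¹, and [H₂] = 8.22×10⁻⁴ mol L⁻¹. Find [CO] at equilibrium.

[CO] = 4.55×10⁻⁴ mol L⁻¹

At equilibrium, K_c = [CO₂]·[H₂] / ([CO]·[H₂O]) = 127.
(0.142)·(8.22×10⁻⁴) / (([CO])·(0.00202)) = 127
[CO] = 4.55×10⁻⁴ mol L⁻¹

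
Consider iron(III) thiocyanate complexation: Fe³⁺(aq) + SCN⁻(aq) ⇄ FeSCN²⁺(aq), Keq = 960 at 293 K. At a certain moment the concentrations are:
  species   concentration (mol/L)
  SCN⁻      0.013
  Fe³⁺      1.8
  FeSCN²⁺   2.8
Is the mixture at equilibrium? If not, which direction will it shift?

no; Q < K, reaction proceeds forward

Q = [FeSCN²⁺] / ([Fe³⁺]·[SCN⁻]) = (2.8) / ((1.8)·(0.013)) = 120
Q = 120 < Keq = 960: net forward reaction.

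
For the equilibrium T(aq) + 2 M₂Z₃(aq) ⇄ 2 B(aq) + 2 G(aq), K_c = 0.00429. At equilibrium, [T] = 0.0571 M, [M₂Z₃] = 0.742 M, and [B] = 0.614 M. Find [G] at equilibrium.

At equilibrium, K_c = [B]²·[G]² / ([T]·[M₂Z₃]²) = 0.00429.
(0.614)²·([G])² / ((0.0571)·(0.742)²) = 0.00429
[G]² = 3.58×10⁻⁴ ⇒ [G] = 0.0189 M

[G] = 0.0189 M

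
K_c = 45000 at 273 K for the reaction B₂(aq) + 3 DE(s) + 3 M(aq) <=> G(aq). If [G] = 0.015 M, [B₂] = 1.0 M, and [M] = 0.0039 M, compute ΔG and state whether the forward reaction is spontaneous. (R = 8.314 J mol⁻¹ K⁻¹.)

ΔG = 3.92 kJ/mol; the forward reaction is non-spontaneous

(DE is a pure solid — omitted from Q_c.)
Q_c = [G] / ([B₂]·[M]³) = (0.015) / ((1.0)·(0.0039)³) = 2.53×10⁵
ΔG = RT ln(Q_c/K_c) = (8.314 J mol⁻¹ K⁻¹)(273 K) × ln(2.53×10⁵/45000)
   = (2.270 kJ/mol)(1.727) = 3.92 kJ/mol
ΔG > 0, so the forward reaction is non-spontaneous (proceeds in reverse).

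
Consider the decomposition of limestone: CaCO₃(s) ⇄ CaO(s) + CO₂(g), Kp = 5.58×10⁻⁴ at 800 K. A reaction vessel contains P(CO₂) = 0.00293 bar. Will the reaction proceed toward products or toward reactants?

toward reactants

(CaCO₃, CaO are pure solids — omitted from Qp.)
Qp = P(CO₂) = 0.00293
Qp = 0.00293 > Kp = 5.58×10⁻⁴, so the reverse reaction proceeds.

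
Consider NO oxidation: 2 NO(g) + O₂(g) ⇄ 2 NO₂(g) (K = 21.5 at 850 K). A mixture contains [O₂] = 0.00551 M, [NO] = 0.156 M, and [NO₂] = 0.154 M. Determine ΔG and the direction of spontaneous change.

Q = [NO₂]² / ([NO]²·[O₂]) = (0.154)² / ((0.156)²·(0.00551)) = 177
ΔG = RT ln(Q/K) = (8.314 J mol⁻¹ K⁻¹)(850 K) × ln(177/21.5)
   = (7.067 kJ/mol)(2.108) = 14.9 kJ/mol
ΔG > 0, so the forward reaction is non-spontaneous (proceeds in reverse).

ΔG = 14.9 kJ/mol; the forward reaction is non-spontaneous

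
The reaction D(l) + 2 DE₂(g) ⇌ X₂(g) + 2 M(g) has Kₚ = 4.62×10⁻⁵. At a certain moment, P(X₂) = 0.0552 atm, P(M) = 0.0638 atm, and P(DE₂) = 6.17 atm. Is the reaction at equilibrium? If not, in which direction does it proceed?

(D is a pure liquid — omitted from Qₚ.)
Qₚ = P(X₂)·P(M)² / P(DE₂)² = (0.0552)·(0.0638)² / (6.17)² = 5.90×10⁻⁶
Qₚ = 5.90×10⁻⁶ < Kₚ = 4.62×10⁻⁵, so the forward reaction proceeds.

in the forward direction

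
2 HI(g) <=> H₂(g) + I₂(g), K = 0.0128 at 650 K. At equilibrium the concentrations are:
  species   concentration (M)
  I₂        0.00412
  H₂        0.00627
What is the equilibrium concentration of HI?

At equilibrium, K = [H₂]·[I₂] / [HI]² = 0.0128.
(0.00627)·(0.00412) / ([HI])² = 0.0128
[HI]² = 0.00202 ⇒ [HI] = 0.0449 M

[HI] = 0.0449 M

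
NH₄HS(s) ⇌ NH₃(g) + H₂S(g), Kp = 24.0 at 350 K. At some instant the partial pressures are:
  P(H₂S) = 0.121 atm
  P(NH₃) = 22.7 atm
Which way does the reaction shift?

(NH₄HS is a pure solid — omitted from Qp.)
Qp = P(NH₃)·P(H₂S) = (22.7)·(0.121) = 2.75
Qp = 2.75 < Kp = 24.0, so the forward reaction proceeds.

toward products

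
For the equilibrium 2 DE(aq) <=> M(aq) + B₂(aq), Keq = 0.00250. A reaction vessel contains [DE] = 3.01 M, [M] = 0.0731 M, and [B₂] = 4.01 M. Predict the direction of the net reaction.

toward reactants

Q = [M]·[B₂] / [DE]² = (0.0731)·(4.01) / (3.01)² = 0.0324
Q = 0.0324 > Keq = 0.00250, so the reverse reaction proceeds.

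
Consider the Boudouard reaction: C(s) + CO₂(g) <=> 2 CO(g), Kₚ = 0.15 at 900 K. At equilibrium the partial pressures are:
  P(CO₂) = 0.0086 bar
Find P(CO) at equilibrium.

(C is a pure solid — omitted from Kₚ.)
At equilibrium, Kₚ = P(CO)² / P(CO₂) = 0.15.
(P(CO))² / (0.0086) = 0.15
P(CO)² = 0.00129 ⇒ P(CO) = 0.036 bar

P(CO) = 0.036 bar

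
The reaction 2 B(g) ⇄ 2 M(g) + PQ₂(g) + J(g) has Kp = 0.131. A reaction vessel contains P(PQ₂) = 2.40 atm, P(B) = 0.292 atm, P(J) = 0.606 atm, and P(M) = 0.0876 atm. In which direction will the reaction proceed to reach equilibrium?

Qp = P(M)²·P(PQ₂)·P(J) / P(B)² = (0.0876)²·(2.40)·(0.606) / (0.292)² = 0.131
Qp = 0.131 = Kp, so the system is already at equilibrium.

at equilibrium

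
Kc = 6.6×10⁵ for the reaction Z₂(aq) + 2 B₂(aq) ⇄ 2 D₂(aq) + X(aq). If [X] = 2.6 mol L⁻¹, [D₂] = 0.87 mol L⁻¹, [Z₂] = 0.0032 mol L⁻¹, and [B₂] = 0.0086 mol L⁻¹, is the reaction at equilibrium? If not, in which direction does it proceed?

in the reverse direction

Qc = [D₂]²·[X] / ([Z₂]·[B₂]²) = (0.87)²·(2.6) / ((0.0032)·(0.0086)²) = 8.3×10⁶
Qc = 8.3×10⁶ > Kc = 6.6×10⁵, so the reverse reaction proceeds.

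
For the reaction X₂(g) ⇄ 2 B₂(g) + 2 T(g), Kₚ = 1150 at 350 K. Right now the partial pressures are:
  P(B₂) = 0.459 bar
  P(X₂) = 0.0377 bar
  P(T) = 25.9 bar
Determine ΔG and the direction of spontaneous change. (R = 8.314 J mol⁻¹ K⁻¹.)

ΔG = 3.44 kJ/mol; the forward reaction is non-spontaneous

Qₚ = P(B₂)²·P(T)² / P(X₂) = (0.459)²·(25.9)² / (0.0377) = 3750
ΔG = RT ln(Qₚ/Kₚ) = (8.314 J mol⁻¹ K⁻¹)(350 K) × ln(3750/1150)
   = (2.910 kJ/mol)(1.182) = 3.44 kJ/mol
ΔG > 0, so the forward reaction is non-spontaneous (proceeds in reverse).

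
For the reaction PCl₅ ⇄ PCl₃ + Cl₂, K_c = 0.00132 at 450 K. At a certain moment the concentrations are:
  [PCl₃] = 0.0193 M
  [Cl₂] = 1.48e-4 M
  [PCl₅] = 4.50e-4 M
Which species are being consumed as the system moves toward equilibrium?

Q_c = [PCl₃]·[Cl₂] / [PCl₅] = (0.0193)·(1.48e-4) / (4.50e-4) = 0.00635
Q_c = 0.00635 > K_c = 0.00132: net reverse reaction.

PCl₃, Cl₂ (products)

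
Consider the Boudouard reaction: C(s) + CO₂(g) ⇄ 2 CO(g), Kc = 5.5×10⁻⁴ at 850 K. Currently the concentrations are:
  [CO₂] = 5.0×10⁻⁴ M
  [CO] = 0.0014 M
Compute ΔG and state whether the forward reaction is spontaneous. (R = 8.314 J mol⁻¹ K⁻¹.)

ΔG = 13.9 kJ/mol; the forward reaction is non-spontaneous

(C is a pure solid — omitted from Qc.)
Qc = [CO]² / [CO₂] = (0.0014)² / (5.0×10⁻⁴) = 0.00392
ΔG = RT ln(Qc/Kc) = (8.314 J mol⁻¹ K⁻¹)(850 K) × ln(0.00392/5.5×10⁻⁴)
   = (7.067 kJ/mol)(1.964) = 13.9 kJ/mol
ΔG > 0, so the forward reaction is non-spontaneous (proceeds in reverse).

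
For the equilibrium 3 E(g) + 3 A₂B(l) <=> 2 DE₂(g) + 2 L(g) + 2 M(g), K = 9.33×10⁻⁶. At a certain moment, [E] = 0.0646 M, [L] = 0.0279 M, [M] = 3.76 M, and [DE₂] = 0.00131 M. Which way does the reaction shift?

reverse (toward reactants)

(A₂B is a pure liquid — omitted from Q.)
Q = [DE₂]²·[L]²·[M]² / [E]³ = (0.00131)²·(0.0279)²·(3.76)² / (0.0646)³ = 7.01×10⁻⁵
Q = 7.01×10⁻⁵ > K = 9.33×10⁻⁶, so the reverse reaction proceeds.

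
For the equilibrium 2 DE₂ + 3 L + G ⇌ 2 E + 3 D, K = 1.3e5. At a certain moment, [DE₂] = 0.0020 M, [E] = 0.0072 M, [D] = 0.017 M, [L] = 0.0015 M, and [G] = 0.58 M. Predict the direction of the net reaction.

forward (toward products)

Q = [E]²·[D]³ / ([DE₂]²·[L]³·[G]) = (0.0072)²·(0.017)³ / ((0.0020)²·(0.0015)³·(0.58)) = 33000
Q = 33000 < K = 1.3e5, so the forward reaction proceeds.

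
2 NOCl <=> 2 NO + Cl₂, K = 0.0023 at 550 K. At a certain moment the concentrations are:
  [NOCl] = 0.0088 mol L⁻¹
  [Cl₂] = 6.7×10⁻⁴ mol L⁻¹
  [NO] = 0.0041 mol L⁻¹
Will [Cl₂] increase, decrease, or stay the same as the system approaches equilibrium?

increase

Q = [NO]²·[Cl₂] / [NOCl]² = (0.0041)²·(6.7×10⁻⁴) / (0.0088)² = 1.5×10⁻⁴
Q = 1.5×10⁻⁴ < K = 0.0023: net forward reaction.
Cl₂ is a product, so it increases.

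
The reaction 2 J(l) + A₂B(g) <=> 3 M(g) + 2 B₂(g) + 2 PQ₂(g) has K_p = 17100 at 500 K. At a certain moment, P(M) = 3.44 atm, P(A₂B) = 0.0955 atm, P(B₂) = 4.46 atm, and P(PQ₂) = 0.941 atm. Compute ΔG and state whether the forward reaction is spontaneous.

(J is a pure liquid — omitted from Q_p.)
Q_p = P(M)³·P(B₂)²·P(PQ₂)² / P(A₂B) = (3.44)³·(4.46)²·(0.941)² / (0.0955) = 7510
ΔG = RT ln(Q_p/K_p) = (8.314 J mol⁻¹ K⁻¹)(500 K) × ln(7510/17100)
   = (4.157 kJ/mol)(-0.8228) = -3.42 kJ/mol
ΔG < 0, so the forward reaction is spontaneous (proceeds forward).

ΔG = -3.42 kJ/mol; the forward reaction is spontaneous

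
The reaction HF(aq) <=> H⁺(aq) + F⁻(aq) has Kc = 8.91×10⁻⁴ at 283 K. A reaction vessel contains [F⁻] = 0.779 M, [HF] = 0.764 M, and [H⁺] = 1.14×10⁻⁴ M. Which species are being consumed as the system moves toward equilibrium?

HF (reactants)

Qc = [H⁺]·[F⁻] / [HF] = (1.14×10⁻⁴)·(0.779) / (0.764) = 1.16×10⁻⁴
Qc = 1.16×10⁻⁴ < Kc = 8.91×10⁻⁴: net forward reaction.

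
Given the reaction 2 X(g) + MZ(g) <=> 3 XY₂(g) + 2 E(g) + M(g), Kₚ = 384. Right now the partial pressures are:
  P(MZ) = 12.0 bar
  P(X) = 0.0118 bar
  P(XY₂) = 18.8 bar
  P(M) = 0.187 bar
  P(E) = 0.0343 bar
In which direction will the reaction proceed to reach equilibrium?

reverse (toward reactants)

Qₚ = P(XY₂)³·P(E)²·P(M) / (P(X)²·P(MZ)) = (18.8)³·(0.0343)²·(0.187) / ((0.0118)²·(12.0)) = 875
Qₚ = 875 > Kₚ = 384, so the reverse reaction proceeds.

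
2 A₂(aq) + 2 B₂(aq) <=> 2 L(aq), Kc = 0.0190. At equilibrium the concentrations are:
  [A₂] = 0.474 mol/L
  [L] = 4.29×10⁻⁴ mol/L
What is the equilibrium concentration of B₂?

At equilibrium, Kc = [L]² / ([A₂]²·[B₂]²) = 0.0190.
(4.29×10⁻⁴)² / ((0.474)²·([B₂])²) = 0.0190
[B₂]² = 4.31×10⁻⁵ ⇒ [B₂] = 0.00657 mol/L

[B₂] = 0.00657 mol/L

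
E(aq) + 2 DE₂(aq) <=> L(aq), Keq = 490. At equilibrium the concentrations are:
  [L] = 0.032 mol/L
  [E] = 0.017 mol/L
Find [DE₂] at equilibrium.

At equilibrium, Keq = [L] / ([E]·[DE₂]²) = 490.
(0.032) / ((0.017)·([DE₂])²) = 490
[DE₂]² = 0.00384 ⇒ [DE₂] = 0.062 mol/L

[DE₂] = 0.062 mol/L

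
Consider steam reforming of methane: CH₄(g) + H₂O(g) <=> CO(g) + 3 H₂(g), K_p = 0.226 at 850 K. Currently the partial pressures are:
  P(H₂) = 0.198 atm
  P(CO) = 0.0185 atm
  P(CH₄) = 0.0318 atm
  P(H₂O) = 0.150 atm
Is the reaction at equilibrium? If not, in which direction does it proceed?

Q_p = P(CO)·P(H₂)³ / (P(CH₄)·P(H₂O)) = (0.0185)·(0.198)³ / ((0.0318)·(0.150)) = 0.0301
Q_p = 0.0301 < K_p = 0.226, so the forward reaction proceeds.

in the forward direction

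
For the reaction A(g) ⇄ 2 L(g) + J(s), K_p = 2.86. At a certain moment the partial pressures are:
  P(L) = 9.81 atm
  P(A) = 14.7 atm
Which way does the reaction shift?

in the reverse direction

(J is a pure solid — omitted from Q_p.)
Q_p = P(L)² / P(A) = (9.81)² / (14.7) = 6.55
Q_p = 6.55 > K_p = 2.86, so the reverse reaction proceeds.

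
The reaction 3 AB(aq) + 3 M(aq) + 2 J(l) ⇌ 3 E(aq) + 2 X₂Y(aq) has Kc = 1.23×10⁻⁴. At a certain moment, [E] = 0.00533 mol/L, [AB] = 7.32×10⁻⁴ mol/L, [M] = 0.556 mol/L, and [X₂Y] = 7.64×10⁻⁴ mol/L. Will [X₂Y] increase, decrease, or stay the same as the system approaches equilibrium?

decrease

(J is a pure liquid — omitted from Qc.)
Qc = [E]³·[X₂Y]² / ([AB]³·[M]³) = (0.00533)³·(7.64×10⁻⁴)² / ((7.32×10⁻⁴)³·(0.556)³) = 0.00131
Qc = 0.00131 > Kc = 1.23×10⁻⁴: net reverse reaction.
X₂Y is a product, so it decreases.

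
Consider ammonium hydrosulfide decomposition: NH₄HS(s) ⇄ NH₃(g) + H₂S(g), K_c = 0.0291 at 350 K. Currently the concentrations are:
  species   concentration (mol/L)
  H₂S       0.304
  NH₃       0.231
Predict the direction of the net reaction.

(NH₄HS is a pure solid — omitted from Q_c.)
Q_c = [NH₃]·[H₂S] = (0.231)·(0.304) = 0.0702
Q_c = 0.0702 > K_c = 0.0291, so the reverse reaction proceeds.

to the left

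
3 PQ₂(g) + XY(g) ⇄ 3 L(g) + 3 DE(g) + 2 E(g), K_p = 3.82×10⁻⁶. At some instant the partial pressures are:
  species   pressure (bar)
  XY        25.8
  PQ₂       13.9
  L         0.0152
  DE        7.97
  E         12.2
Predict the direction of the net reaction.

Q_p = P(L)³·P(DE)³·P(E)² / (P(PQ₂)³·P(XY)) = (0.0152)³·(7.97)³·(12.2)² / ((13.9)³·(25.8)) = 3.82×10⁻⁶
Q_p = 3.82×10⁻⁶ = K_p, so the system is already at equilibrium.

neither direction; the system is at equilibrium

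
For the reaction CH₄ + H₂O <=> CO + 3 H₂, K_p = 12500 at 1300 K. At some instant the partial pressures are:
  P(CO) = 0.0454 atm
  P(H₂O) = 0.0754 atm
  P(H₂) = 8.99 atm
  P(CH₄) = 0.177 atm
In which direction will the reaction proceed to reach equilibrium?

Q_p = P(CO)·P(H₂)³ / (P(CH₄)·P(H₂O)) = (0.0454)·(8.99)³ / ((0.177)·(0.0754)) = 2470
Q_p = 2470 < K_p = 12500, so the forward reaction proceeds.

forward (toward products)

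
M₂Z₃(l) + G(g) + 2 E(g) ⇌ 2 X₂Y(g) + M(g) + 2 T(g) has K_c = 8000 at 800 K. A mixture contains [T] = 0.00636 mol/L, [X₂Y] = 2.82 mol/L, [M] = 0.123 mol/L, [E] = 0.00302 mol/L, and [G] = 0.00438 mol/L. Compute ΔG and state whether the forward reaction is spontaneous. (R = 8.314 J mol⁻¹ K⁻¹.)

ΔG = -13.9 kJ/mol; the forward reaction is spontaneous

(M₂Z₃ is a pure liquid — omitted from Q_c.)
Q_c = [X₂Y]²·[M]·[T]² / ([G]·[E]²) = (2.82)²·(0.123)·(0.00636)² / ((0.00438)·(0.00302)²) = 990
ΔG = RT ln(Q_c/K_c) = (8.314 J mol⁻¹ K⁻¹)(800 K) × ln(990/8000)
   = (6.651 kJ/mol)(-2.089) = -13.9 kJ/mol
ΔG < 0, so the forward reaction is spontaneous (proceeds forward).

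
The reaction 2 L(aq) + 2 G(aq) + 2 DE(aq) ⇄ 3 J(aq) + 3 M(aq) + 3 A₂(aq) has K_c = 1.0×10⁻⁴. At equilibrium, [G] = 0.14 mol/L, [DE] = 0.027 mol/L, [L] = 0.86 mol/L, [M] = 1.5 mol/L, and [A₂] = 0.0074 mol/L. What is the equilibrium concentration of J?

At equilibrium, K_c = [J]³·[M]³·[A₂]³ / ([L]²·[G]²·[DE]²) = 1.0×10⁻⁴.
([J])³·(1.5)³·(0.0074)³ / ((0.86)²·(0.14)²·(0.027)²) = 1.0×10⁻⁴
[J]³ = 7.73×10⁻⁴ ⇒ [J] = 0.092 mol/L

[J] = 0.092 mol/L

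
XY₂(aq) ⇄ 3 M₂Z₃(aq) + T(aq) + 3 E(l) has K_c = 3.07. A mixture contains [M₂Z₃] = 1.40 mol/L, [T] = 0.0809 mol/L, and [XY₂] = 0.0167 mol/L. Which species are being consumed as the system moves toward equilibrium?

(E is a pure liquid — omitted from Q_c.)
Q_c = [M₂Z₃]³·[T] / [XY₂] = (1.40)³·(0.0809) / (0.0167) = 13.3
Q_c = 13.3 > K_c = 3.07: net reverse reaction.

M₂Z₃, T, E (products)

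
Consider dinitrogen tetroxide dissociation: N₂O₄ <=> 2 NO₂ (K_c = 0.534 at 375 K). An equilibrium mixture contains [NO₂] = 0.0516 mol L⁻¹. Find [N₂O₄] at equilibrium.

At equilibrium, K_c = [NO₂]² / [N₂O₄] = 0.534.
(0.0516)² / ([N₂O₄]) = 0.534
[N₂O₄] = 0.00499 mol L⁻¹

[N₂O₄] = 0.00499 mol L⁻¹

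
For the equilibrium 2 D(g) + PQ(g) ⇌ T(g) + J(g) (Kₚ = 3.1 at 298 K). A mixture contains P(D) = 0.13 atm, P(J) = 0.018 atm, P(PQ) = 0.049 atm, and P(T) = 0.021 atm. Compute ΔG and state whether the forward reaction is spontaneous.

Qₚ = P(T)·P(J) / (P(D)²·P(PQ)) = (0.021)·(0.018) / ((0.13)²·(0.049)) = 0.456
ΔG = RT ln(Qₚ/Kₚ) = (8.314 J mol⁻¹ K⁻¹)(298 K) × ln(0.456/3.1)
   = (2.478 kJ/mol)(-1.917) = -4.75 kJ/mol
ΔG < 0, so the forward reaction is spontaneous (proceeds forward).

ΔG = -4.75 kJ/mol; the forward reaction is spontaneous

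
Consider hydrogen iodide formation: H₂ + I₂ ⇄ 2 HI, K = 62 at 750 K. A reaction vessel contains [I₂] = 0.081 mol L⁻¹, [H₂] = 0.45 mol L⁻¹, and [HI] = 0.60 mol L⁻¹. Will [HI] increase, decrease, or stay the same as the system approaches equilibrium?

Q = [HI]² / ([H₂]·[I₂]) = (0.60)² / ((0.45)·(0.081)) = 9.9
Q = 9.9 < K = 62: net forward reaction.
HI is a product, so it increases.

increase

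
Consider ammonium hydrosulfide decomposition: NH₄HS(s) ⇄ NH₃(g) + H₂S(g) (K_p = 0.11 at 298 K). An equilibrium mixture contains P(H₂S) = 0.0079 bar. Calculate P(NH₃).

P(NH₃) = 14 bar

(NH₄HS is a pure solid — omitted from K_p.)
At equilibrium, K_p = P(NH₃)·P(H₂S) = 0.11.
(P(NH₃))·(0.0079) = 0.11
P(NH₃) = 13.9 = 14 bar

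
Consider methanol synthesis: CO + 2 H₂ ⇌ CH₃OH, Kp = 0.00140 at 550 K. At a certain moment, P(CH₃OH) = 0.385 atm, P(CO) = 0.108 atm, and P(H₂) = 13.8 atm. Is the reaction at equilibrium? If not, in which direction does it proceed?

toward reactants

Qp = P(CH₃OH) / (P(CO)·P(H₂)²) = (0.385) / ((0.108)·(13.8)²) = 0.0187
Qp = 0.0187 > Kp = 0.00140, so the reverse reaction proceeds.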